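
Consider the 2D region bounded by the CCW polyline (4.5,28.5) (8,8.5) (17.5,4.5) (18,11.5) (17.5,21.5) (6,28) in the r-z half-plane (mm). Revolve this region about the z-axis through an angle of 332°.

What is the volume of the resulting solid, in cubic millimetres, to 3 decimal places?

Profile (r,z), 6 vertices: (4.5,28.5) (8,8.5) (17.5,4.5) (18,11.5) (17.5,21.5) (6,28)
edge 0: (4.5,28.5)→(8,8.5)  cross = 4.5·8.5 − 8·28.5 = -189.7500; (r_i+r_j)·cross = 12.5·-189.7500 = -2371.8750
edge 1: (8,8.5)→(17.5,4.5)  cross = 8·4.5 − 17.5·8.5 = -112.7500; (r_i+r_j)·cross = 25.5·-112.7500 = -2875.1250
edge 2: (17.5,4.5)→(18,11.5)  cross = 17.5·11.5 − 18·4.5 = 120.2500; (r_i+r_j)·cross = 35.5·120.2500 = 4268.8750
edge 3: (18,11.5)→(17.5,21.5)  cross = 18·21.5 − 17.5·11.5 = 185.7500; (r_i+r_j)·cross = 35.5·185.7500 = 6594.1250
edge 4: (17.5,21.5)→(6,28)  cross = 17.5·28 − 6·21.5 = 361.0000; (r_i+r_j)·cross = 23.5·361.0000 = 8483.5000
edge 5: (6,28)→(4.5,28.5)  cross = 6·28.5 − 4.5·28 = 45.0000; (r_i+r_j)·cross = 10.5·45.0000 = 472.5000
Σcross = 409.5000 → A = |Σcross|/2 = 204.7500 mm²
Σ(r_i+r_j)·cross = 14572.0000 → first moment M = |Σ|/6 = 2428.6667
R_c = M/A = 2428.6667/204.7500 = 11.8616 mm
θ = 332° = 5.794493 rad
V = θ·R_c·A = 5.794493·11.8616·204.7500 = 14072.892 mm³

Volume = 14072.892 mm³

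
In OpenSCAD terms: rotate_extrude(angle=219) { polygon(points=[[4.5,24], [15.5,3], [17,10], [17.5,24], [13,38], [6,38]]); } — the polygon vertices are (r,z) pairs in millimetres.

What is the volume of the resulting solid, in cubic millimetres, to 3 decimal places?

Profile (r,z), 6 vertices: (4.5,24) (15.5,3) (17,10) (17.5,24) (13,38) (6,38)
edge 0: (4.5,24)→(15.5,3)  cross = 4.5·3 − 15.5·24 = -358.5000; (r_i+r_j)·cross = 20·-358.5000 = -7170.0000
edge 1: (15.5,3)→(17,10)  cross = 15.5·10 − 17·3 = 104.0000; (r_i+r_j)·cross = 32.5·104.0000 = 3380.0000
edge 2: (17,10)→(17.5,24)  cross = 17·24 − 17.5·10 = 233.0000; (r_i+r_j)·cross = 34.5·233.0000 = 8038.5000
edge 3: (17.5,24)→(13,38)  cross = 17.5·38 − 13·24 = 353.0000; (r_i+r_j)·cross = 30.5·353.0000 = 10766.5000
edge 4: (13,38)→(6,38)  cross = 13·38 − 6·38 = 266.0000; (r_i+r_j)·cross = 19·266.0000 = 5054.0000
edge 5: (6,38)→(4.5,24)  cross = 6·24 − 4.5·38 = -27.0000; (r_i+r_j)·cross = 10.5·-27.0000 = -283.5000
Σcross = 570.5000 → A = |Σcross|/2 = 285.2500 mm²
Σ(r_i+r_j)·cross = 19785.5000 → first moment M = |Σ|/6 = 3297.5833
R_c = M/A = 3297.5833/285.2500 = 11.5603 mm
θ = 219° = 3.822271 rad
V = θ·R_c·A = 3.822271·11.5603·285.2500 = 12604.257 mm³

Volume = 12604.257 mm³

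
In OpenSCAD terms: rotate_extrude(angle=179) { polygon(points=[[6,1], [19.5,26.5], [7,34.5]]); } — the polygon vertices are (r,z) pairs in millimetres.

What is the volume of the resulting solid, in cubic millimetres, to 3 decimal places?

Volume = 7221.643 mm³

Profile (r,z), 3 vertices: (6,1) (19.5,26.5) (7,34.5)
edge 0: (6,1)→(19.5,26.5)  cross = 6·26.5 − 19.5·1 = 139.5000; (r_i+r_j)·cross = 25.5·139.5000 = 3557.2500
edge 1: (19.5,26.5)→(7,34.5)  cross = 19.5·34.5 − 7·26.5 = 487.2500; (r_i+r_j)·cross = 26.5·487.2500 = 12912.1250
edge 2: (7,34.5)→(6,1)  cross = 7·1 − 6·34.5 = -200.0000; (r_i+r_j)·cross = 13·-200.0000 = -2600.0000
Σcross = 426.7500 → A = |Σcross|/2 = 213.3750 mm²
Σ(r_i+r_j)·cross = 13869.3750 → first moment M = |Σ|/6 = 2311.5625
R_c = M/A = 2311.5625/213.3750 = 10.8333 mm
θ = 179° = 3.124139 rad
V = θ·R_c·A = 3.124139·10.8333·213.3750 = 7221.643 mm³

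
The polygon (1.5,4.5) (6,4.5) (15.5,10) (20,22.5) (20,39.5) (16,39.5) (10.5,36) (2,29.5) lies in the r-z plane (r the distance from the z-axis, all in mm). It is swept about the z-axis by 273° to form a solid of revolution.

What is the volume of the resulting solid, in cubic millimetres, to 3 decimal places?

Profile (r,z), 8 vertices: (1.5,4.5) (6,4.5) (15.5,10) (20,22.5) (20,39.5) (16,39.5) (10.5,36) (2,29.5)
edge 0: (1.5,4.5)→(6,4.5)  cross = 1.5·4.5 − 6·4.5 = -20.2500; (r_i+r_j)·cross = 7.5·-20.2500 = -151.8750
edge 1: (6,4.5)→(15.5,10)  cross = 6·10 − 15.5·4.5 = -9.7500; (r_i+r_j)·cross = 21.5·-9.7500 = -209.6250
edge 2: (15.5,10)→(20,22.5)  cross = 15.5·22.5 − 20·10 = 148.7500; (r_i+r_j)·cross = 35.5·148.7500 = 5280.6250
edge 3: (20,22.5)→(20,39.5)  cross = 20·39.5 − 20·22.5 = 340.0000; (r_i+r_j)·cross = 40·340.0000 = 13600.0000
edge 4: (20,39.5)→(16,39.5)  cross = 20·39.5 − 16·39.5 = 158.0000; (r_i+r_j)·cross = 36·158.0000 = 5688.0000
edge 5: (16,39.5)→(10.5,36)  cross = 16·36 − 10.5·39.5 = 161.2500; (r_i+r_j)·cross = 26.5·161.2500 = 4273.1250
edge 6: (10.5,36)→(2,29.5)  cross = 10.5·29.5 − 2·36 = 237.7500; (r_i+r_j)·cross = 12.5·237.7500 = 2971.8750
edge 7: (2,29.5)→(1.5,4.5)  cross = 2·4.5 − 1.5·29.5 = -35.2500; (r_i+r_j)·cross = 3.5·-35.2500 = -123.3750
Σcross = 980.5000 → A = |Σcross|/2 = 490.2500 mm²
Σ(r_i+r_j)·cross = 31328.7500 → first moment M = |Σ|/6 = 5221.4583
R_c = M/A = 5221.4583/490.2500 = 10.6506 mm
θ = 273° = 4.764749 rad
V = θ·R_c·A = 4.764749·10.6506·490.2500 = 24878.938 mm³

Volume = 24878.938 mm³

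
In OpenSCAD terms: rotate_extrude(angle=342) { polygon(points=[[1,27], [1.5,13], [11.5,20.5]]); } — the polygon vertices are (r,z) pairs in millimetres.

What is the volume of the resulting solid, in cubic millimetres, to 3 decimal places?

Profile (r,z), 3 vertices: (1,27) (1.5,13) (11.5,20.5)
edge 0: (1,27)→(1.5,13)  cross = 1·13 − 1.5·27 = -27.5000; (r_i+r_j)·cross = 2.5·-27.5000 = -68.7500
edge 1: (1.5,13)→(11.5,20.5)  cross = 1.5·20.5 − 11.5·13 = -118.7500; (r_i+r_j)·cross = 13·-118.7500 = -1543.7500
edge 2: (11.5,20.5)→(1,27)  cross = 11.5·27 − 1·20.5 = 290.0000; (r_i+r_j)·cross = 12.5·290.0000 = 3625.0000
Σcross = 143.7500 → A = |Σcross|/2 = 71.8750 mm²
Σ(r_i+r_j)·cross = 2012.5000 → first moment M = |Σ|/6 = 335.4167
R_c = M/A = 335.4167/71.8750 = 4.6667 mm
θ = 342° = 5.969026 rad
V = θ·R_c·A = 5.969026·4.6667·71.8750 = 2002.111 mm³

Volume = 2002.111 mm³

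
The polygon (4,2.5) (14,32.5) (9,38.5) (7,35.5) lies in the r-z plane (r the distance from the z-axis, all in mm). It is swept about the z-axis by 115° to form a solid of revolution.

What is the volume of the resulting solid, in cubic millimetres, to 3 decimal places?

Volume = 2278.091 mm³

Profile (r,z), 4 vertices: (4,2.5) (14,32.5) (9,38.5) (7,35.5)
edge 0: (4,2.5)→(14,32.5)  cross = 4·32.5 − 14·2.5 = 95.0000; (r_i+r_j)·cross = 18·95.0000 = 1710.0000
edge 1: (14,32.5)→(9,38.5)  cross = 14·38.5 − 9·32.5 = 246.5000; (r_i+r_j)·cross = 23·246.5000 = 5669.5000
edge 2: (9,38.5)→(7,35.5)  cross = 9·35.5 − 7·38.5 = 50.0000; (r_i+r_j)·cross = 16·50.0000 = 800.0000
edge 3: (7,35.5)→(4,2.5)  cross = 7·2.5 − 4·35.5 = -124.5000; (r_i+r_j)·cross = 11·-124.5000 = -1369.5000
Σcross = 267.0000 → A = |Σcross|/2 = 133.5000 mm²
Σ(r_i+r_j)·cross = 6810.0000 → first moment M = |Σ|/6 = 1135.0000
R_c = M/A = 1135.0000/133.5000 = 8.5019 mm
θ = 115° = 2.007129 rad
V = θ·R_c·A = 2.007129·8.5019·133.5000 = 2278.091 mm³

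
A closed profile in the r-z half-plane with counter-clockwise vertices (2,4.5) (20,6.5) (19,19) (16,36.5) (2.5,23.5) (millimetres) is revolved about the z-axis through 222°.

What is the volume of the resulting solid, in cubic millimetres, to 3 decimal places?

Profile (r,z), 5 vertices: (2,4.5) (20,6.5) (19,19) (16,36.5) (2.5,23.5)
edge 0: (2,4.5)→(20,6.5)  cross = 2·6.5 − 20·4.5 = -77.0000; (r_i+r_j)·cross = 22·-77.0000 = -1694.0000
edge 1: (20,6.5)→(19,19)  cross = 20·19 − 19·6.5 = 256.5000; (r_i+r_j)·cross = 39·256.5000 = 10003.5000
edge 2: (19,19)→(16,36.5)  cross = 19·36.5 − 16·19 = 389.5000; (r_i+r_j)·cross = 35·389.5000 = 13632.5000
edge 3: (16,36.5)→(2.5,23.5)  cross = 16·23.5 − 2.5·36.5 = 284.7500; (r_i+r_j)·cross = 18.5·284.7500 = 5267.8750
edge 4: (2.5,23.5)→(2,4.5)  cross = 2.5·4.5 − 2·23.5 = -35.7500; (r_i+r_j)·cross = 4.5·-35.7500 = -160.8750
Σcross = 818.0000 → A = |Σcross|/2 = 409.0000 mm²
Σ(r_i+r_j)·cross = 27049.0000 → first moment M = |Σ|/6 = 4508.1667
R_c = M/A = 4508.1667/409.0000 = 11.0224 mm
θ = 222° = 3.874631 rad
V = θ·R_c·A = 3.874631·11.0224·409.0000 = 17467.482 mm³

Volume = 17467.482 mm³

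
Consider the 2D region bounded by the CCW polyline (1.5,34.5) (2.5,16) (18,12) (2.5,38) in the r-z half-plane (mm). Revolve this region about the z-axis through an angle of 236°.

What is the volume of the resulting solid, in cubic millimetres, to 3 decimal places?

Profile (r,z), 4 vertices: (1.5,34.5) (2.5,16) (18,12) (2.5,38)
edge 0: (1.5,34.5)→(2.5,16)  cross = 1.5·16 − 2.5·34.5 = -62.2500; (r_i+r_j)·cross = 4·-62.2500 = -249.0000
edge 1: (2.5,16)→(18,12)  cross = 2.5·12 − 18·16 = -258.0000; (r_i+r_j)·cross = 20.5·-258.0000 = -5289.0000
edge 2: (18,12)→(2.5,38)  cross = 18·38 − 2.5·12 = 654.0000; (r_i+r_j)·cross = 20.5·654.0000 = 13407.0000
edge 3: (2.5,38)→(1.5,34.5)  cross = 2.5·34.5 − 1.5·38 = 29.2500; (r_i+r_j)·cross = 4·29.2500 = 117.0000
Σcross = 363.0000 → A = |Σcross|/2 = 181.5000 mm²
Σ(r_i+r_j)·cross = 7986.0000 → first moment M = |Σ|/6 = 1331.0000
R_c = M/A = 1331.0000/181.5000 = 7.3333 mm
θ = 236° = 4.118977 rad
V = θ·R_c·A = 4.118977·7.3333·181.5000 = 5482.358 mm³

Volume = 5482.358 mm³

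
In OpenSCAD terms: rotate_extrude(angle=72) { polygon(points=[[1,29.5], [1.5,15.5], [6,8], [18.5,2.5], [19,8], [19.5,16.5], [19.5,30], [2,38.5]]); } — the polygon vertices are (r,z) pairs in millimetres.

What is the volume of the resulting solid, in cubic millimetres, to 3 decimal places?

Profile (r,z), 8 vertices: (1,29.5) (1.5,15.5) (6,8) (18.5,2.5) (19,8) (19.5,16.5) (19.5,30) (2,38.5)
edge 0: (1,29.5)→(1.5,15.5)  cross = 1·15.5 − 1.5·29.5 = -28.7500; (r_i+r_j)·cross = 2.5·-28.7500 = -71.8750
edge 1: (1.5,15.5)→(6,8)  cross = 1.5·8 − 6·15.5 = -81.0000; (r_i+r_j)·cross = 7.5·-81.0000 = -607.5000
edge 2: (6,8)→(18.5,2.5)  cross = 6·2.5 − 18.5·8 = -133.0000; (r_i+r_j)·cross = 24.5·-133.0000 = -3258.5000
edge 3: (18.5,2.5)→(19,8)  cross = 18.5·8 − 19·2.5 = 100.5000; (r_i+r_j)·cross = 37.5·100.5000 = 3768.7500
edge 4: (19,8)→(19.5,16.5)  cross = 19·16.5 − 19.5·8 = 157.5000; (r_i+r_j)·cross = 38.5·157.5000 = 6063.7500
edge 5: (19.5,16.5)→(19.5,30)  cross = 19.5·30 − 19.5·16.5 = 263.2500; (r_i+r_j)·cross = 39·263.2500 = 10266.7500
edge 6: (19.5,30)→(2,38.5)  cross = 19.5·38.5 − 2·30 = 690.7500; (r_i+r_j)·cross = 21.5·690.7500 = 14851.1250
edge 7: (2,38.5)→(1,29.5)  cross = 2·29.5 − 1·38.5 = 20.5000; (r_i+r_j)·cross = 3·20.5000 = 61.5000
Σcross = 989.7500 → A = |Σcross|/2 = 494.8750 mm²
Σ(r_i+r_j)·cross = 31074.0000 → first moment M = |Σ|/6 = 5179.0000
R_c = M/A = 5179.0000/494.8750 = 10.4653 mm
θ = 72° = 1.256637 rad
V = θ·R_c·A = 1.256637·10.4653·494.8750 = 6508.123 mm³

Volume = 6508.123 mm³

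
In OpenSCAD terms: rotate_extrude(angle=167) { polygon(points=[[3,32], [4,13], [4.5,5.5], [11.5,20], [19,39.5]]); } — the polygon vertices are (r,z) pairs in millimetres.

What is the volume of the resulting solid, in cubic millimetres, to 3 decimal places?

Profile (r,z), 5 vertices: (3,32) (4,13) (4.5,5.5) (11.5,20) (19,39.5)
edge 0: (3,32)→(4,13)  cross = 3·13 − 4·32 = -89.0000; (r_i+r_j)·cross = 7·-89.0000 = -623.0000
edge 1: (4,13)→(4.5,5.5)  cross = 4·5.5 − 4.5·13 = -36.5000; (r_i+r_j)·cross = 8.5·-36.5000 = -310.2500
edge 2: (4.5,5.5)→(11.5,20)  cross = 4.5·20 − 11.5·5.5 = 26.7500; (r_i+r_j)·cross = 16·26.7500 = 428.0000
edge 3: (11.5,20)→(19,39.5)  cross = 11.5·39.5 − 19·20 = 74.2500; (r_i+r_j)·cross = 30.5·74.2500 = 2264.6250
edge 4: (19,39.5)→(3,32)  cross = 19·32 − 3·39.5 = 489.5000; (r_i+r_j)·cross = 22·489.5000 = 10769.0000
Σcross = 465.0000 → A = |Σcross|/2 = 232.5000 mm²
Σ(r_i+r_j)·cross = 12528.3750 → first moment M = |Σ|/6 = 2088.0625
R_c = M/A = 2088.0625/232.5000 = 8.9809 mm
θ = 167° = 2.914700 rad
V = θ·R_c·A = 2.914700·8.9809·232.5000 = 6086.075 mm³

Volume = 6086.075 mm³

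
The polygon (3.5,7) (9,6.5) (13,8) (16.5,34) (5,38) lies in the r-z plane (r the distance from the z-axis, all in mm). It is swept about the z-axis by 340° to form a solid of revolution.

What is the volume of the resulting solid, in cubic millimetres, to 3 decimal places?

Profile (r,z), 5 vertices: (3.5,7) (9,6.5) (13,8) (16.5,34) (5,38)
edge 0: (3.5,7)→(9,6.5)  cross = 3.5·6.5 − 9·7 = -40.2500; (r_i+r_j)·cross = 12.5·-40.2500 = -503.1250
edge 1: (9,6.5)→(13,8)  cross = 9·8 − 13·6.5 = -12.5000; (r_i+r_j)·cross = 22·-12.5000 = -275.0000
edge 2: (13,8)→(16.5,34)  cross = 13·34 − 16.5·8 = 310.0000; (r_i+r_j)·cross = 29.5·310.0000 = 9145.0000
edge 3: (16.5,34)→(5,38)  cross = 16.5·38 − 5·34 = 457.0000; (r_i+r_j)·cross = 21.5·457.0000 = 9825.5000
edge 4: (5,38)→(3.5,7)  cross = 5·7 − 3.5·38 = -98.0000; (r_i+r_j)·cross = 8.5·-98.0000 = -833.0000
Σcross = 616.2500 → A = |Σcross|/2 = 308.1250 mm²
Σ(r_i+r_j)·cross = 17359.3750 → first moment M = |Σ|/6 = 2893.2292
R_c = M/A = 2893.2292/308.1250 = 9.3898 mm
θ = 340° = 5.934119 rad
V = θ·R_c·A = 5.934119·9.3898·308.1250 = 17168.767 mm³

Volume = 17168.767 mm³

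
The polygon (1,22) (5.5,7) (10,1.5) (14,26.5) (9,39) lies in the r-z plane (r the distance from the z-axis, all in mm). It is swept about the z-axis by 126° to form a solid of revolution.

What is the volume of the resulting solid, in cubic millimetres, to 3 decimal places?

Profile (r,z), 5 vertices: (1,22) (5.5,7) (10,1.5) (14,26.5) (9,39)
edge 0: (1,22)→(5.5,7)  cross = 1·7 − 5.5·22 = -114.0000; (r_i+r_j)·cross = 6.5·-114.0000 = -741.0000
edge 1: (5.5,7)→(10,1.5)  cross = 5.5·1.5 − 10·7 = -61.7500; (r_i+r_j)·cross = 15.5·-61.7500 = -957.1250
edge 2: (10,1.5)→(14,26.5)  cross = 10·26.5 − 14·1.5 = 244.0000; (r_i+r_j)·cross = 24·244.0000 = 5856.0000
edge 3: (14,26.5)→(9,39)  cross = 14·39 − 9·26.5 = 307.5000; (r_i+r_j)·cross = 23·307.5000 = 7072.5000
edge 4: (9,39)→(1,22)  cross = 9·22 − 1·39 = 159.0000; (r_i+r_j)·cross = 10·159.0000 = 1590.0000
Σcross = 534.7500 → A = |Σcross|/2 = 267.3750 mm²
Σ(r_i+r_j)·cross = 12820.3750 → first moment M = |Σ|/6 = 2136.7292
R_c = M/A = 2136.7292/267.3750 = 7.9915 mm
θ = 126° = 2.199115 rad
V = θ·R_c·A = 2.199115·7.9915·267.3750 = 4698.913 mm³

Volume = 4698.913 mm³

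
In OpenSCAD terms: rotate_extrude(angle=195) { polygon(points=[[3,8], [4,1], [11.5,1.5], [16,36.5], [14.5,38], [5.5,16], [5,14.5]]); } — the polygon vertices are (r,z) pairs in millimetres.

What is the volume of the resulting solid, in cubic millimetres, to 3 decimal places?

Volume = 7615.728 mm³

Profile (r,z), 7 vertices: (3,8) (4,1) (11.5,1.5) (16,36.5) (14.5,38) (5.5,16) (5,14.5)
edge 0: (3,8)→(4,1)  cross = 3·1 − 4·8 = -29.0000; (r_i+r_j)·cross = 7·-29.0000 = -203.0000
edge 1: (4,1)→(11.5,1.5)  cross = 4·1.5 − 11.5·1 = -5.5000; (r_i+r_j)·cross = 15.5·-5.5000 = -85.2500
edge 2: (11.5,1.5)→(16,36.5)  cross = 11.5·36.5 − 16·1.5 = 395.7500; (r_i+r_j)·cross = 27.5·395.7500 = 10883.1250
edge 3: (16,36.5)→(14.5,38)  cross = 16·38 − 14.5·36.5 = 78.7500; (r_i+r_j)·cross = 30.5·78.7500 = 2401.8750
edge 4: (14.5,38)→(5.5,16)  cross = 14.5·16 − 5.5·38 = 23.0000; (r_i+r_j)·cross = 20·23.0000 = 460.0000
edge 5: (5.5,16)→(5,14.5)  cross = 5.5·14.5 − 5·16 = -0.2500; (r_i+r_j)·cross = 10.5·-0.2500 = -2.6250
edge 6: (5,14.5)→(3,8)  cross = 5·8 − 3·14.5 = -3.5000; (r_i+r_j)·cross = 8·-3.5000 = -28.0000
Σcross = 459.2500 → A = |Σcross|/2 = 229.6250 mm²
Σ(r_i+r_j)·cross = 13426.1250 → first moment M = |Σ|/6 = 2237.6875
R_c = M/A = 2237.6875/229.6250 = 9.7450 mm
θ = 195° = 3.403392 rad
V = θ·R_c·A = 3.403392·9.7450·229.6250 = 7615.728 mm³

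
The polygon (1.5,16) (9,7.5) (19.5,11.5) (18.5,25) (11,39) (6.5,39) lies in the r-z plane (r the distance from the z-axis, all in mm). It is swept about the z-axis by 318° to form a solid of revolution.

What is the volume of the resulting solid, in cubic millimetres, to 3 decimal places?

Profile (r,z), 6 vertices: (1.5,16) (9,7.5) (19.5,11.5) (18.5,25) (11,39) (6.5,39)
edge 0: (1.5,16)→(9,7.5)  cross = 1.5·7.5 − 9·16 = -132.7500; (r_i+r_j)·cross = 10.5·-132.7500 = -1393.8750
edge 1: (9,7.5)→(19.5,11.5)  cross = 9·11.5 − 19.5·7.5 = -42.7500; (r_i+r_j)·cross = 28.5·-42.7500 = -1218.3750
edge 2: (19.5,11.5)→(18.5,25)  cross = 19.5·25 − 18.5·11.5 = 274.7500; (r_i+r_j)·cross = 38·274.7500 = 10440.5000
edge 3: (18.5,25)→(11,39)  cross = 18.5·39 − 11·25 = 446.5000; (r_i+r_j)·cross = 29.5·446.5000 = 13171.7500
edge 4: (11,39)→(6.5,39)  cross = 11·39 − 6.5·39 = 175.5000; (r_i+r_j)·cross = 17.5·175.5000 = 3071.2500
edge 5: (6.5,39)→(1.5,16)  cross = 6.5·16 − 1.5·39 = 45.5000; (r_i+r_j)·cross = 8·45.5000 = 364.0000
Σcross = 766.7500 → A = |Σcross|/2 = 383.3750 mm²
Σ(r_i+r_j)·cross = 24435.2500 → first moment M = |Σ|/6 = 4072.5417
R_c = M/A = 4072.5417/383.3750 = 10.6229 mm
θ = 318° = 5.550147 rad
V = θ·R_c·A = 5.550147·10.6229·383.3750 = 22603.205 mm³

Volume = 22603.205 mm³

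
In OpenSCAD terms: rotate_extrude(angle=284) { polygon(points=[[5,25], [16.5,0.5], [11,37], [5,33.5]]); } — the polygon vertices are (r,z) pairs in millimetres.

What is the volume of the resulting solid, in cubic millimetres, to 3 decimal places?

Profile (r,z), 4 vertices: (5,25) (16.5,0.5) (11,37) (5,33.5)
edge 0: (5,25)→(16.5,0.5)  cross = 5·0.5 − 16.5·25 = -410.0000; (r_i+r_j)·cross = 21.5·-410.0000 = -8815.0000
edge 1: (16.5,0.5)→(11,37)  cross = 16.5·37 − 11·0.5 = 605.0000; (r_i+r_j)·cross = 27.5·605.0000 = 16637.5000
edge 2: (11,37)→(5,33.5)  cross = 11·33.5 − 5·37 = 183.5000; (r_i+r_j)·cross = 16·183.5000 = 2936.0000
edge 3: (5,33.5)→(5,25)  cross = 5·25 − 5·33.5 = -42.5000; (r_i+r_j)·cross = 10·-42.5000 = -425.0000
Σcross = 336.0000 → A = |Σcross|/2 = 168.0000 mm²
Σ(r_i+r_j)·cross = 10333.5000 → first moment M = |Σ|/6 = 1722.2500
R_c = M/A = 1722.2500/168.0000 = 10.2515 mm
θ = 284° = 4.956735 rad
V = θ·R_c·A = 4.956735·10.2515·168.0000 = 8536.737 mm³

Volume = 8536.737 mm³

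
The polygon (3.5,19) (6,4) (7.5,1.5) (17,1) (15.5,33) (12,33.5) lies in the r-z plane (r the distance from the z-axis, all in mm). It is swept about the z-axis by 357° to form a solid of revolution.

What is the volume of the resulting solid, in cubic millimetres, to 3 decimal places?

Profile (r,z), 6 vertices: (3.5,19) (6,4) (7.5,1.5) (17,1) (15.5,33) (12,33.5)
edge 0: (3.5,19)→(6,4)  cross = 3.5·4 − 6·19 = -100.0000; (r_i+r_j)·cross = 9.5·-100.0000 = -950.0000
edge 1: (6,4)→(7.5,1.5)  cross = 6·1.5 − 7.5·4 = -21.0000; (r_i+r_j)·cross = 13.5·-21.0000 = -283.5000
edge 2: (7.5,1.5)→(17,1)  cross = 7.5·1 − 17·1.5 = -18.0000; (r_i+r_j)·cross = 24.5·-18.0000 = -441.0000
edge 3: (17,1)→(15.5,33)  cross = 17·33 − 15.5·1 = 545.5000; (r_i+r_j)·cross = 32.5·545.5000 = 17728.7500
edge 4: (15.5,33)→(12,33.5)  cross = 15.5·33.5 − 12·33 = 123.2500; (r_i+r_j)·cross = 27.5·123.2500 = 3389.3750
edge 5: (12,33.5)→(3.5,19)  cross = 12·19 − 3.5·33.5 = 110.7500; (r_i+r_j)·cross = 15.5·110.7500 = 1716.6250
Σcross = 640.5000 → A = |Σcross|/2 = 320.2500 mm²
Σ(r_i+r_j)·cross = 21160.2500 → first moment M = |Σ|/6 = 3526.7083
R_c = M/A = 3526.7083/320.2500 = 11.0124 mm
θ = 357° = 6.230825 rad
V = θ·R_c·A = 6.230825·11.0124·320.2500 = 21974.304 mm³

Volume = 21974.304 mm³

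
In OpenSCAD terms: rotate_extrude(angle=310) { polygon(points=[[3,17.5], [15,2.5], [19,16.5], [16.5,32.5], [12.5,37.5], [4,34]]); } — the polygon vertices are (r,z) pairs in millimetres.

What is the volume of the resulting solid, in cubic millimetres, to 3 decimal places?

Volume = 22491.873 mm³

Profile (r,z), 6 vertices: (3,17.5) (15,2.5) (19,16.5) (16.5,32.5) (12.5,37.5) (4,34)
edge 0: (3,17.5)→(15,2.5)  cross = 3·2.5 − 15·17.5 = -255.0000; (r_i+r_j)·cross = 18·-255.0000 = -4590.0000
edge 1: (15,2.5)→(19,16.5)  cross = 15·16.5 − 19·2.5 = 200.0000; (r_i+r_j)·cross = 34·200.0000 = 6800.0000
edge 2: (19,16.5)→(16.5,32.5)  cross = 19·32.5 − 16.5·16.5 = 345.2500; (r_i+r_j)·cross = 35.5·345.2500 = 12256.3750
edge 3: (16.5,32.5)→(12.5,37.5)  cross = 16.5·37.5 − 12.5·32.5 = 212.5000; (r_i+r_j)·cross = 29·212.5000 = 6162.5000
edge 4: (12.5,37.5)→(4,34)  cross = 12.5·34 − 4·37.5 = 275.0000; (r_i+r_j)·cross = 16.5·275.0000 = 4537.5000
edge 5: (4,34)→(3,17.5)  cross = 4·17.5 − 3·34 = -32.0000; (r_i+r_j)·cross = 7·-32.0000 = -224.0000
Σcross = 745.7500 → A = |Σcross|/2 = 372.8750 mm²
Σ(r_i+r_j)·cross = 24942.3750 → first moment M = |Σ|/6 = 4157.0625
R_c = M/A = 4157.0625/372.8750 = 11.1487 mm
θ = 310° = 5.410521 rad
V = θ·R_c·A = 5.410521·11.1487·372.8750 = 22491.873 mm³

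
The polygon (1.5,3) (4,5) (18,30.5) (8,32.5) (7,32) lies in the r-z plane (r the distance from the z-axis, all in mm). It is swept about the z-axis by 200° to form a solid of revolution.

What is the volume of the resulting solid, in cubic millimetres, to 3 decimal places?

Profile (r,z), 5 vertices: (1.5,3) (4,5) (18,30.5) (8,32.5) (7,32)
edge 0: (1.5,3)→(4,5)  cross = 1.5·5 − 4·3 = -4.5000; (r_i+r_j)·cross = 5.5·-4.5000 = -24.7500
edge 1: (4,5)→(18,30.5)  cross = 4·30.5 − 18·5 = 32.0000; (r_i+r_j)·cross = 22·32.0000 = 704.0000
edge 2: (18,30.5)→(8,32.5)  cross = 18·32.5 − 8·30.5 = 341.0000; (r_i+r_j)·cross = 26·341.0000 = 8866.0000
edge 3: (8,32.5)→(7,32)  cross = 8·32 − 7·32.5 = 28.5000; (r_i+r_j)·cross = 15·28.5000 = 427.5000
edge 4: (7,32)→(1.5,3)  cross = 7·3 − 1.5·32 = -27.0000; (r_i+r_j)·cross = 8.5·-27.0000 = -229.5000
Σcross = 370.0000 → A = |Σcross|/2 = 185.0000 mm²
Σ(r_i+r_j)·cross = 9743.2500 → first moment M = |Σ|/6 = 1623.8750
R_c = M/A = 1623.8750/185.0000 = 8.7777 mm
θ = 200° = 3.490659 rad
V = θ·R_c·A = 3.490659·8.7777·185.0000 = 5668.393 mm³

Volume = 5668.393 mm³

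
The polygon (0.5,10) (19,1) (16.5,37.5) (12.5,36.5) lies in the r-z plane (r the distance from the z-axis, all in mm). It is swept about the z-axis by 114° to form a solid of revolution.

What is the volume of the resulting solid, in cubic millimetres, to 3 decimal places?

Volume = 8712.125 mm³

Profile (r,z), 4 vertices: (0.5,10) (19,1) (16.5,37.5) (12.5,36.5)
edge 0: (0.5,10)→(19,1)  cross = 0.5·1 − 19·10 = -189.5000; (r_i+r_j)·cross = 19.5·-189.5000 = -3695.2500
edge 1: (19,1)→(16.5,37.5)  cross = 19·37.5 − 16.5·1 = 696.0000; (r_i+r_j)·cross = 35.5·696.0000 = 24708.0000
edge 2: (16.5,37.5)→(12.5,36.5)  cross = 16.5·36.5 − 12.5·37.5 = 133.5000; (r_i+r_j)·cross = 29·133.5000 = 3871.5000
edge 3: (12.5,36.5)→(0.5,10)  cross = 12.5·10 − 0.5·36.5 = 106.7500; (r_i+r_j)·cross = 13·106.7500 = 1387.7500
Σcross = 746.7500 → A = |Σcross|/2 = 373.3750 mm²
Σ(r_i+r_j)·cross = 26272.0000 → first moment M = |Σ|/6 = 4378.6667
R_c = M/A = 4378.6667/373.3750 = 11.7273 mm
θ = 114° = 1.989675 rad
V = θ·R_c·A = 1.989675·11.7273·373.3750 = 8712.125 mm³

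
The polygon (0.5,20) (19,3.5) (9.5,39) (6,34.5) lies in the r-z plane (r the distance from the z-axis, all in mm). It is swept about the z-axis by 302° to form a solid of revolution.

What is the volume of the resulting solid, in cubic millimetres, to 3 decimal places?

Volume = 13103.443 mm³

Profile (r,z), 4 vertices: (0.5,20) (19,3.5) (9.5,39) (6,34.5)
edge 0: (0.5,20)→(19,3.5)  cross = 0.5·3.5 − 19·20 = -378.2500; (r_i+r_j)·cross = 19.5·-378.2500 = -7375.8750
edge 1: (19,3.5)→(9.5,39)  cross = 19·39 − 9.5·3.5 = 707.7500; (r_i+r_j)·cross = 28.5·707.7500 = 20170.8750
edge 2: (9.5,39)→(6,34.5)  cross = 9.5·34.5 − 6·39 = 93.7500; (r_i+r_j)·cross = 15.5·93.7500 = 1453.1250
edge 3: (6,34.5)→(0.5,20)  cross = 6·20 − 0.5·34.5 = 102.7500; (r_i+r_j)·cross = 6.5·102.7500 = 667.8750
Σcross = 526.0000 → A = |Σcross|/2 = 263.0000 mm²
Σ(r_i+r_j)·cross = 14916.0000 → first moment M = |Σ|/6 = 2486.0000
R_c = M/A = 2486.0000/263.0000 = 9.4525 mm
θ = 302° = 5.270894 rad
V = θ·R_c·A = 5.270894·9.4525·263.0000 = 13103.443 mm³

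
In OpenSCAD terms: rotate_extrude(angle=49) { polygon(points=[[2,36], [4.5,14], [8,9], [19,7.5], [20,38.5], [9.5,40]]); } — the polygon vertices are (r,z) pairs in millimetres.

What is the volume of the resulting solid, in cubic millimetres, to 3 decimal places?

Volume = 4809.156 mm³

Profile (r,z), 6 vertices: (2,36) (4.5,14) (8,9) (19,7.5) (20,38.5) (9.5,40)
edge 0: (2,36)→(4.5,14)  cross = 2·14 − 4.5·36 = -134.0000; (r_i+r_j)·cross = 6.5·-134.0000 = -871.0000
edge 1: (4.5,14)→(8,9)  cross = 4.5·9 − 8·14 = -71.5000; (r_i+r_j)·cross = 12.5·-71.5000 = -893.7500
edge 2: (8,9)→(19,7.5)  cross = 8·7.5 − 19·9 = -111.0000; (r_i+r_j)·cross = 27·-111.0000 = -2997.0000
edge 3: (19,7.5)→(20,38.5)  cross = 19·38.5 − 20·7.5 = 581.5000; (r_i+r_j)·cross = 39·581.5000 = 22678.5000
edge 4: (20,38.5)→(9.5,40)  cross = 20·40 − 9.5·38.5 = 434.2500; (r_i+r_j)·cross = 29.5·434.2500 = 12810.3750
edge 5: (9.5,40)→(2,36)  cross = 9.5·36 − 2·40 = 262.0000; (r_i+r_j)·cross = 11.5·262.0000 = 3013.0000
Σcross = 961.2500 → A = |Σcross|/2 = 480.6250 mm²
Σ(r_i+r_j)·cross = 33740.1250 → first moment M = |Σ|/6 = 5623.3542
R_c = M/A = 5623.3542/480.6250 = 11.7001 mm
θ = 49° = 0.855211 rad
V = θ·R_c·A = 0.855211·11.7001·480.6250 = 4809.156 mm³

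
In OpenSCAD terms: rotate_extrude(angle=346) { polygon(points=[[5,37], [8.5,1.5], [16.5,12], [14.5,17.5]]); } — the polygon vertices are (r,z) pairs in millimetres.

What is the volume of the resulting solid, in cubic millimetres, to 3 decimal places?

Volume = 10164.876 mm³

Profile (r,z), 4 vertices: (5,37) (8.5,1.5) (16.5,12) (14.5,17.5)
edge 0: (5,37)→(8.5,1.5)  cross = 5·1.5 − 8.5·37 = -307.0000; (r_i+r_j)·cross = 13.5·-307.0000 = -4144.5000
edge 1: (8.5,1.5)→(16.5,12)  cross = 8.5·12 − 16.5·1.5 = 77.2500; (r_i+r_j)·cross = 25·77.2500 = 1931.2500
edge 2: (16.5,12)→(14.5,17.5)  cross = 16.5·17.5 − 14.5·12 = 114.7500; (r_i+r_j)·cross = 31·114.7500 = 3557.2500
edge 3: (14.5,17.5)→(5,37)  cross = 14.5·37 − 5·17.5 = 449.0000; (r_i+r_j)·cross = 19.5·449.0000 = 8755.5000
Σcross = 334.0000 → A = |Σcross|/2 = 167.0000 mm²
Σ(r_i+r_j)·cross = 10099.5000 → first moment M = |Σ|/6 = 1683.2500
R_c = M/A = 1683.2500/167.0000 = 10.0793 mm
θ = 346° = 6.038839 rad
V = θ·R_c·A = 6.038839·10.0793·167.0000 = 10164.876 mm³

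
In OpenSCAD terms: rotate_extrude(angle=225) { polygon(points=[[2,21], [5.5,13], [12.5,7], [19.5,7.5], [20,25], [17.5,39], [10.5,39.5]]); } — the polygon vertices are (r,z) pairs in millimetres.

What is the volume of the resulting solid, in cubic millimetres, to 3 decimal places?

Volume = 20656.953 mm³

Profile (r,z), 7 vertices: (2,21) (5.5,13) (12.5,7) (19.5,7.5) (20,25) (17.5,39) (10.5,39.5)
edge 0: (2,21)→(5.5,13)  cross = 2·13 − 5.5·21 = -89.5000; (r_i+r_j)·cross = 7.5·-89.5000 = -671.2500
edge 1: (5.5,13)→(12.5,7)  cross = 5.5·7 − 12.5·13 = -124.0000; (r_i+r_j)·cross = 18·-124.0000 = -2232.0000
edge 2: (12.5,7)→(19.5,7.5)  cross = 12.5·7.5 − 19.5·7 = -42.7500; (r_i+r_j)·cross = 32·-42.7500 = -1368.0000
edge 3: (19.5,7.5)→(20,25)  cross = 19.5·25 − 20·7.5 = 337.5000; (r_i+r_j)·cross = 39.5·337.5000 = 13331.2500
edge 4: (20,25)→(17.5,39)  cross = 20·39 − 17.5·25 = 342.5000; (r_i+r_j)·cross = 37.5·342.5000 = 12843.7500
edge 5: (17.5,39)→(10.5,39.5)  cross = 17.5·39.5 − 10.5·39 = 281.7500; (r_i+r_j)·cross = 28·281.7500 = 7889.0000
edge 6: (10.5,39.5)→(2,21)  cross = 10.5·21 − 2·39.5 = 141.5000; (r_i+r_j)·cross = 12.5·141.5000 = 1768.7500
Σcross = 847.0000 → A = |Σcross|/2 = 423.5000 mm²
Σ(r_i+r_j)·cross = 31561.5000 → first moment M = |Σ|/6 = 5260.2500
R_c = M/A = 5260.2500/423.5000 = 12.4209 mm
θ = 225° = 3.926991 rad
V = θ·R_c·A = 3.926991·12.4209·423.5000 = 20656.953 mm³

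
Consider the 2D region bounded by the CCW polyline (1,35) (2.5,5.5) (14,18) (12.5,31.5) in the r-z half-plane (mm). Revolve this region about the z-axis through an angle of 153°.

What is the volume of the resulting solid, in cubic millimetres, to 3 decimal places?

Volume = 4624.163 mm³

Profile (r,z), 4 vertices: (1,35) (2.5,5.5) (14,18) (12.5,31.5)
edge 0: (1,35)→(2.5,5.5)  cross = 1·5.5 − 2.5·35 = -82.0000; (r_i+r_j)·cross = 3.5·-82.0000 = -287.0000
edge 1: (2.5,5.5)→(14,18)  cross = 2.5·18 − 14·5.5 = -32.0000; (r_i+r_j)·cross = 16.5·-32.0000 = -528.0000
edge 2: (14,18)→(12.5,31.5)  cross = 14·31.5 − 12.5·18 = 216.0000; (r_i+r_j)·cross = 26.5·216.0000 = 5724.0000
edge 3: (12.5,31.5)→(1,35)  cross = 12.5·35 − 1·31.5 = 406.0000; (r_i+r_j)·cross = 13.5·406.0000 = 5481.0000
Σcross = 508.0000 → A = |Σcross|/2 = 254.0000 mm²
Σ(r_i+r_j)·cross = 10390.0000 → first moment M = |Σ|/6 = 1731.6667
R_c = M/A = 1731.6667/254.0000 = 6.8176 mm
θ = 153° = 2.670354 rad
V = θ·R_c·A = 2.670354·6.8176·254.0000 = 4624.163 mm³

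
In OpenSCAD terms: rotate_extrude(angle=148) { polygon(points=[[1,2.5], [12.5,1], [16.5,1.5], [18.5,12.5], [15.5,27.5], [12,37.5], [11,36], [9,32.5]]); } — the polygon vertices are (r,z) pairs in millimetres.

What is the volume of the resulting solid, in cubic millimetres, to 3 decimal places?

Volume = 10565.796 mm³

Profile (r,z), 8 vertices: (1,2.5) (12.5,1) (16.5,1.5) (18.5,12.5) (15.5,27.5) (12,37.5) (11,36) (9,32.5)
edge 0: (1,2.5)→(12.5,1)  cross = 1·1 − 12.5·2.5 = -30.2500; (r_i+r_j)·cross = 13.5·-30.2500 = -408.3750
edge 1: (12.5,1)→(16.5,1.5)  cross = 12.5·1.5 − 16.5·1 = 2.2500; (r_i+r_j)·cross = 29·2.2500 = 65.2500
edge 2: (16.5,1.5)→(18.5,12.5)  cross = 16.5·12.5 − 18.5·1.5 = 178.5000; (r_i+r_j)·cross = 35·178.5000 = 6247.5000
edge 3: (18.5,12.5)→(15.5,27.5)  cross = 18.5·27.5 − 15.5·12.5 = 315.0000; (r_i+r_j)·cross = 34·315.0000 = 10710.0000
edge 4: (15.5,27.5)→(12,37.5)  cross = 15.5·37.5 − 12·27.5 = 251.2500; (r_i+r_j)·cross = 27.5·251.2500 = 6909.3750
edge 5: (12,37.5)→(11,36)  cross = 12·36 − 11·37.5 = 19.5000; (r_i+r_j)·cross = 23·19.5000 = 448.5000
edge 6: (11,36)→(9,32.5)  cross = 11·32.5 − 9·36 = 33.5000; (r_i+r_j)·cross = 20·33.5000 = 670.0000
edge 7: (9,32.5)→(1,2.5)  cross = 9·2.5 − 1·32.5 = -10.0000; (r_i+r_j)·cross = 10·-10.0000 = -100.0000
Σcross = 759.7500 → A = |Σcross|/2 = 379.8750 mm²
Σ(r_i+r_j)·cross = 24542.2500 → first moment M = |Σ|/6 = 4090.3750
R_c = M/A = 4090.3750/379.8750 = 10.7677 mm
θ = 148° = 2.583087 rad
V = θ·R_c·A = 2.583087·10.7677·379.8750 = 10565.796 mm³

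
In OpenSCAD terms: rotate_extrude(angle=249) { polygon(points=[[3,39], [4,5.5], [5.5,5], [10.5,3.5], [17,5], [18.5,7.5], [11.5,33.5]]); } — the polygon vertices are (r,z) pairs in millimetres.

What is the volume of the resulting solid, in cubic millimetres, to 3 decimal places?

Volume = 14844.858 mm³

Profile (r,z), 7 vertices: (3,39) (4,5.5) (5.5,5) (10.5,3.5) (17,5) (18.5,7.5) (11.5,33.5)
edge 0: (3,39)→(4,5.5)  cross = 3·5.5 − 4·39 = -139.5000; (r_i+r_j)·cross = 7·-139.5000 = -976.5000
edge 1: (4,5.5)→(5.5,5)  cross = 4·5 − 5.5·5.5 = -10.2500; (r_i+r_j)·cross = 9.5·-10.2500 = -97.3750
edge 2: (5.5,5)→(10.5,3.5)  cross = 5.5·3.5 − 10.5·5 = -33.2500; (r_i+r_j)·cross = 16·-33.2500 = -532.0000
edge 3: (10.5,3.5)→(17,5)  cross = 10.5·5 − 17·3.5 = -7.0000; (r_i+r_j)·cross = 27.5·-7.0000 = -192.5000
edge 4: (17,5)→(18.5,7.5)  cross = 17·7.5 − 18.5·5 = 35.0000; (r_i+r_j)·cross = 35.5·35.0000 = 1242.5000
edge 5: (18.5,7.5)→(11.5,33.5)  cross = 18.5·33.5 − 11.5·7.5 = 533.5000; (r_i+r_j)·cross = 30·533.5000 = 16005.0000
edge 6: (11.5,33.5)→(3,39)  cross = 11.5·39 − 3·33.5 = 348.0000; (r_i+r_j)·cross = 14.5·348.0000 = 5046.0000
Σcross = 726.5000 → A = |Σcross|/2 = 363.2500 mm²
Σ(r_i+r_j)·cross = 20495.1250 → first moment M = |Σ|/6 = 3415.8542
R_c = M/A = 3415.8542/363.2500 = 9.4036 mm
θ = 249° = 4.345870 rad
V = θ·R_c·A = 4.345870·9.4036·363.2500 = 14844.858 mm³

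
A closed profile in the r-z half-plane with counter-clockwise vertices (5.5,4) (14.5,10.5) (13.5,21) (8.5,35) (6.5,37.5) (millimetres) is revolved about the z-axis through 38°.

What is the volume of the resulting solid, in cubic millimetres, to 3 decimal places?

Profile (r,z), 5 vertices: (5.5,4) (14.5,10.5) (13.5,21) (8.5,35) (6.5,37.5)
edge 0: (5.5,4)→(14.5,10.5)  cross = 5.5·10.5 − 14.5·4 = -0.2500; (r_i+r_j)·cross = 20·-0.2500 = -5.0000
edge 1: (14.5,10.5)→(13.5,21)  cross = 14.5·21 − 13.5·10.5 = 162.7500; (r_i+r_j)·cross = 28·162.7500 = 4557.0000
edge 2: (13.5,21)→(8.5,35)  cross = 13.5·35 − 8.5·21 = 294.0000; (r_i+r_j)·cross = 22·294.0000 = 6468.0000
edge 3: (8.5,35)→(6.5,37.5)  cross = 8.5·37.5 − 6.5·35 = 91.2500; (r_i+r_j)·cross = 15·91.2500 = 1368.7500
edge 4: (6.5,37.5)→(5.5,4)  cross = 6.5·4 − 5.5·37.5 = -180.2500; (r_i+r_j)·cross = 12·-180.2500 = -2163.0000
Σcross = 367.5000 → A = |Σcross|/2 = 183.7500 mm²
Σ(r_i+r_j)·cross = 10225.7500 → first moment M = |Σ|/6 = 1704.2917
R_c = M/A = 1704.2917/183.7500 = 9.2751 mm
θ = 38° = 0.663225 rad
V = θ·R_c·A = 0.663225·9.2751·183.7500 = 1130.329 mm³

Volume = 1130.329 mm³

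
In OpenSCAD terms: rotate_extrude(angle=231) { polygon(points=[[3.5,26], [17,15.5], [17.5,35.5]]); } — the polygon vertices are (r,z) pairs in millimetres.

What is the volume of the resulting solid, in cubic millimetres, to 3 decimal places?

Volume = 7028.279 mm³

Profile (r,z), 3 vertices: (3.5,26) (17,15.5) (17.5,35.5)
edge 0: (3.5,26)→(17,15.5)  cross = 3.5·15.5 − 17·26 = -387.7500; (r_i+r_j)·cross = 20.5·-387.7500 = -7948.8750
edge 1: (17,15.5)→(17.5,35.5)  cross = 17·35.5 − 17.5·15.5 = 332.2500; (r_i+r_j)·cross = 34.5·332.2500 = 11462.6250
edge 2: (17.5,35.5)→(3.5,26)  cross = 17.5·26 − 3.5·35.5 = 330.7500; (r_i+r_j)·cross = 21·330.7500 = 6945.7500
Σcross = 275.2500 → A = |Σcross|/2 = 137.6250 mm²
Σ(r_i+r_j)·cross = 10459.5000 → first moment M = |Σ|/6 = 1743.2500
R_c = M/A = 1743.2500/137.6250 = 12.6667 mm
θ = 231° = 4.031711 rad
V = θ·R_c·A = 4.031711·12.6667·137.6250 = 7028.279 mm³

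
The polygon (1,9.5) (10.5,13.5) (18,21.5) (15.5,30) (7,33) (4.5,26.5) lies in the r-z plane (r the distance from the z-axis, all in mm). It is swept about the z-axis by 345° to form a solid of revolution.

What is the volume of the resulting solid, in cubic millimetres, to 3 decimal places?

Volume = 12786.664 mm³

Profile (r,z), 6 vertices: (1,9.5) (10.5,13.5) (18,21.5) (15.5,30) (7,33) (4.5,26.5)
edge 0: (1,9.5)→(10.5,13.5)  cross = 1·13.5 − 10.5·9.5 = -86.2500; (r_i+r_j)·cross = 11.5·-86.2500 = -991.8750
edge 1: (10.5,13.5)→(18,21.5)  cross = 10.5·21.5 − 18·13.5 = -17.2500; (r_i+r_j)·cross = 28.5·-17.2500 = -491.6250
edge 2: (18,21.5)→(15.5,30)  cross = 18·30 − 15.5·21.5 = 206.7500; (r_i+r_j)·cross = 33.5·206.7500 = 6926.1250
edge 3: (15.5,30)→(7,33)  cross = 15.5·33 − 7·30 = 301.5000; (r_i+r_j)·cross = 22.5·301.5000 = 6783.7500
edge 4: (7,33)→(4.5,26.5)  cross = 7·26.5 − 4.5·33 = 37.0000; (r_i+r_j)·cross = 11.5·37.0000 = 425.5000
edge 5: (4.5,26.5)→(1,9.5)  cross = 4.5·9.5 − 1·26.5 = 16.2500; (r_i+r_j)·cross = 5.5·16.2500 = 89.3750
Σcross = 458.0000 → A = |Σcross|/2 = 229.0000 mm²
Σ(r_i+r_j)·cross = 12741.2500 → first moment M = |Σ|/6 = 2123.5417
R_c = M/A = 2123.5417/229.0000 = 9.2731 mm
θ = 345° = 6.021386 rad
V = θ·R_c·A = 6.021386·9.2731·229.0000 = 12786.664 mm³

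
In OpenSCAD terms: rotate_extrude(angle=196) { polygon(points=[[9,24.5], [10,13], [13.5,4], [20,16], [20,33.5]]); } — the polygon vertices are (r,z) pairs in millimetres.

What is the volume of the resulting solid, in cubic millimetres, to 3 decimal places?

Volume = 10494.156 mm³

Profile (r,z), 5 vertices: (9,24.5) (10,13) (13.5,4) (20,16) (20,33.5)
edge 0: (9,24.5)→(10,13)  cross = 9·13 − 10·24.5 = -128.0000; (r_i+r_j)·cross = 19·-128.0000 = -2432.0000
edge 1: (10,13)→(13.5,4)  cross = 10·4 − 13.5·13 = -135.5000; (r_i+r_j)·cross = 23.5·-135.5000 = -3184.2500
edge 2: (13.5,4)→(20,16)  cross = 13.5·16 − 20·4 = 136.0000; (r_i+r_j)·cross = 33.5·136.0000 = 4556.0000
edge 3: (20,16)→(20,33.5)  cross = 20·33.5 − 20·16 = 350.0000; (r_i+r_j)·cross = 40·350.0000 = 14000.0000
edge 4: (20,33.5)→(9,24.5)  cross = 20·24.5 − 9·33.5 = 188.5000; (r_i+r_j)·cross = 29·188.5000 = 5466.5000
Σcross = 411.0000 → A = |Σcross|/2 = 205.5000 mm²
Σ(r_i+r_j)·cross = 18406.2500 → first moment M = |Σ|/6 = 3067.7083
R_c = M/A = 3067.7083/205.5000 = 14.9280 mm
θ = 196° = 3.420845 rad
V = θ·R_c·A = 3.420845·14.9280·205.5000 = 10494.156 mm³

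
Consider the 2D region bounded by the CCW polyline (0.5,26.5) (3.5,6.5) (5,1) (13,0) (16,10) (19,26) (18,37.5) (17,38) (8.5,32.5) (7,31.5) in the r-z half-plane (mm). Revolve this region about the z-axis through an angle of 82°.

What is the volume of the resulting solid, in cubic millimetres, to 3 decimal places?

Profile (r,z), 10 vertices: (0.5,26.5) (3.5,6.5) (5,1) (13,0) (16,10) (19,26) (18,37.5) (17,38) (8.5,32.5) (7,31.5)
edge 0: (0.5,26.5)→(3.5,6.5)  cross = 0.5·6.5 − 3.5·26.5 = -89.5000; (r_i+r_j)·cross = 4·-89.5000 = -358.0000
edge 1: (3.5,6.5)→(5,1)  cross = 3.5·1 − 5·6.5 = -29.0000; (r_i+r_j)·cross = 8.5·-29.0000 = -246.5000
edge 2: (5,1)→(13,0)  cross = 5·0 − 13·1 = -13.0000; (r_i+r_j)·cross = 18·-13.0000 = -234.0000
edge 3: (13,0)→(16,10)  cross = 13·10 − 16·0 = 130.0000; (r_i+r_j)·cross = 29·130.0000 = 3770.0000
edge 4: (16,10)→(19,26)  cross = 16·26 − 19·10 = 226.0000; (r_i+r_j)·cross = 35·226.0000 = 7910.0000
edge 5: (19,26)→(18,37.5)  cross = 19·37.5 − 18·26 = 244.5000; (r_i+r_j)·cross = 37·244.5000 = 9046.5000
edge 6: (18,37.5)→(17,38)  cross = 18·38 − 17·37.5 = 46.5000; (r_i+r_j)·cross = 35·46.5000 = 1627.5000
edge 7: (17,38)→(8.5,32.5)  cross = 17·32.5 − 8.5·38 = 229.5000; (r_i+r_j)·cross = 25.5·229.5000 = 5852.2500
edge 8: (8.5,32.5)→(7,31.5)  cross = 8.5·31.5 − 7·32.5 = 40.2500; (r_i+r_j)·cross = 15.5·40.2500 = 623.8750
edge 9: (7,31.5)→(0.5,26.5)  cross = 7·26.5 − 0.5·31.5 = 169.7500; (r_i+r_j)·cross = 7.5·169.7500 = 1273.1250
Σcross = 955.0000 → A = |Σcross|/2 = 477.5000 mm²
Σ(r_i+r_j)·cross = 29264.7500 → first moment M = |Σ|/6 = 4877.4583
R_c = M/A = 4877.4583/477.5000 = 10.2146 mm
θ = 82° = 1.431170 rad
V = θ·R_c·A = 1.431170·10.2146·477.5000 = 6980.472 mm³

Volume = 6980.472 mm³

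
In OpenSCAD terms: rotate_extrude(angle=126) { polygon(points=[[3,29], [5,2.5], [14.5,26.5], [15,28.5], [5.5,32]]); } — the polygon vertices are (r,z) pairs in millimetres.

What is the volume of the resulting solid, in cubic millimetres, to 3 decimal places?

Profile (r,z), 5 vertices: (3,29) (5,2.5) (14.5,26.5) (15,28.5) (5.5,32)
edge 0: (3,29)→(5,2.5)  cross = 3·2.5 − 5·29 = -137.5000; (r_i+r_j)·cross = 8·-137.5000 = -1100.0000
edge 1: (5,2.5)→(14.5,26.5)  cross = 5·26.5 − 14.5·2.5 = 96.2500; (r_i+r_j)·cross = 19.5·96.2500 = 1876.8750
edge 2: (14.5,26.5)→(15,28.5)  cross = 14.5·28.5 − 15·26.5 = 15.7500; (r_i+r_j)·cross = 29.5·15.7500 = 464.6250
edge 3: (15,28.5)→(5.5,32)  cross = 15·32 − 5.5·28.5 = 323.2500; (r_i+r_j)·cross = 20.5·323.2500 = 6626.6250
edge 4: (5.5,32)→(3,29)  cross = 5.5·29 − 3·32 = 63.5000; (r_i+r_j)·cross = 8.5·63.5000 = 539.7500
Σcross = 361.2500 → A = |Σcross|/2 = 180.6250 mm²
Σ(r_i+r_j)·cross = 8407.8750 → first moment M = |Σ|/6 = 1401.3125
R_c = M/A = 1401.3125/180.6250 = 7.7581 mm
θ = 126° = 2.199115 rad
V = θ·R_c·A = 2.199115·7.7581·180.6250 = 3081.647 mm³

Volume = 3081.647 mm³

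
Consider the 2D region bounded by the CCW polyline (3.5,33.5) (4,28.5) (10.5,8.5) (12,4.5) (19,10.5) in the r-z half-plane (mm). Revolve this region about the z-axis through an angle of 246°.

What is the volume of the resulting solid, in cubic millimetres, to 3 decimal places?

Volume = 6737.233 mm³

Profile (r,z), 5 vertices: (3.5,33.5) (4,28.5) (10.5,8.5) (12,4.5) (19,10.5)
edge 0: (3.5,33.5)→(4,28.5)  cross = 3.5·28.5 − 4·33.5 = -34.2500; (r_i+r_j)·cross = 7.5·-34.2500 = -256.8750
edge 1: (4,28.5)→(10.5,8.5)  cross = 4·8.5 − 10.5·28.5 = -265.2500; (r_i+r_j)·cross = 14.5·-265.2500 = -3846.1250
edge 2: (10.5,8.5)→(12,4.5)  cross = 10.5·4.5 − 12·8.5 = -54.7500; (r_i+r_j)·cross = 22.5·-54.7500 = -1231.8750
edge 3: (12,4.5)→(19,10.5)  cross = 12·10.5 − 19·4.5 = 40.5000; (r_i+r_j)·cross = 31·40.5000 = 1255.5000
edge 4: (19,10.5)→(3.5,33.5)  cross = 19·33.5 − 3.5·10.5 = 599.7500; (r_i+r_j)·cross = 22.5·599.7500 = 13494.3750
Σcross = 286.0000 → A = |Σcross|/2 = 143.0000 mm²
Σ(r_i+r_j)·cross = 9415.0000 → first moment M = |Σ|/6 = 1569.1667
R_c = M/A = 1569.1667/143.0000 = 10.9732 mm
θ = 246° = 4.293510 rad
V = θ·R_c·A = 4.293510·10.9732·143.0000 = 6737.233 mm³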